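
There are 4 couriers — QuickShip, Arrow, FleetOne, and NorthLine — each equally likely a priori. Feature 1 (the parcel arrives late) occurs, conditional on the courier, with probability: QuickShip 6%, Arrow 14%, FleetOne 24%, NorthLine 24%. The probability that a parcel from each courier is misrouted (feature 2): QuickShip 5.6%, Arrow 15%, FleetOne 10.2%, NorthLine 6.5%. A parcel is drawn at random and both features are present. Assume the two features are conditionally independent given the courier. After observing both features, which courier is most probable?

FleetOne

Since the prior is uniform, the posterior is proportional to the likelihood:
  QuickShip: 0.06 × 0.056 = 0.00336
  Arrow: 0.14 × 0.15 = 0.021
  FleetOne: 0.24 × 0.102 = 0.02448
  NorthLine: 0.24 × 0.065 = 0.0156
Normalizing constant = 0.06444.
Largest term belongs to FleetOne, so FleetOne is most probable.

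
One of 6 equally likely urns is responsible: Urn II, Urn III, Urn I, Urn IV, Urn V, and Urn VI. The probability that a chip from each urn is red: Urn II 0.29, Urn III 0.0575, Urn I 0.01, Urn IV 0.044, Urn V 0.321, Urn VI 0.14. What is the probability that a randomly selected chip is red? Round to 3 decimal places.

Since the prior is uniform, the posterior is proportional to the likelihood:
  Urn II: 0.29
  Urn III: 0.0575
  Urn I: 0.01
  Urn IV: 0.044
  Urn V: 0.321
  Urn VI: 0.14
P(red) = (1/6) × (0.29 + 0.0575 + 0.01 + 0.044 + 0.321 + 0.14) = 0.8625/6 ≈ 0.144.

0.144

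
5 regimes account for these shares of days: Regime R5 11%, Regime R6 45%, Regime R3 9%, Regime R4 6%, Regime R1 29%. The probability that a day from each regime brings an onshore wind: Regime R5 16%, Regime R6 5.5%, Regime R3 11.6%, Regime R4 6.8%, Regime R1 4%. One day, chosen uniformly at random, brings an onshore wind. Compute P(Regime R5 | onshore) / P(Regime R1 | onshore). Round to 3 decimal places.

By Bayes' rule, posterior ∝ prior × likelihood:
  Regime R5: 0.11 × 0.16 = 0.0176
  Regime R6: 0.45 × 0.055 = 0.02475
  Regime R3: 0.09 × 0.116 = 0.01044
  Regime R4: 0.06 × 0.068 = 0.00408
  Regime R1: 0.29 × 0.04 = 0.0116
Sum = 0.06847.
The ratio is 0.0176 / 0.0116 (the normalizer cancels) = 1.517.

1.517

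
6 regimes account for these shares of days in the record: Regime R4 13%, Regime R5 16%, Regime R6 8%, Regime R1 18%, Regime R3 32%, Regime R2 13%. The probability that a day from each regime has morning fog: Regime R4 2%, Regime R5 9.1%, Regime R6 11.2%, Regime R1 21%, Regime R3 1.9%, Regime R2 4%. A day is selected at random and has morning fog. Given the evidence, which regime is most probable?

Unnormalized posteriors (prior × likelihood):
  Regime R4: 0.13 × 0.02 = 0.0026
  Regime R5: 0.16 × 0.091 = 0.01456
  Regime R6: 0.08 × 0.112 = 0.00896
  Regime R1: 0.18 × 0.21 = 0.0378
  Regime R3: 0.32 × 0.019 = 0.00608
  Regime R2: 0.13 × 0.04 = 0.0052
Total = 0.0752.
Largest term belongs to Regime R1, so Regime R1 is most probable.

Regime R1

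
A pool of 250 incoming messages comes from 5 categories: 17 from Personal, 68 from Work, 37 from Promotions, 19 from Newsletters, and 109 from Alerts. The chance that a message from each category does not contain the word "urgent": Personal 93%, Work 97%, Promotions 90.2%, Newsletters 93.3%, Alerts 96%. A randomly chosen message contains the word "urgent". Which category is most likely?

Alerts

Taking complements, P(urgent-flag | each) = Personal 0.07, Work 0.03, Promotions 0.098, Newsletters 0.067, Alerts 0.04.
Unnormalized posteriors (prior × likelihood):
  Personal: 0.068 × 0.07 = 0.00476
  Work: 0.272 × 0.03 = 0.00816
  Promotions: 0.148 × 0.098 = 0.014504
  Newsletters: 0.076 × 0.067 = 0.005092
  Alerts: 0.436 × 0.04 = 0.01744
Sum = 0.049956.
Largest term belongs to Alerts, so Alerts is most probable.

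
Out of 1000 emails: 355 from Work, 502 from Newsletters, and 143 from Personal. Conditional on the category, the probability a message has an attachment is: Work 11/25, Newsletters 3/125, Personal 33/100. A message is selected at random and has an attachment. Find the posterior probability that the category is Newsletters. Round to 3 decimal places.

0.056

Prior × likelihood for each hypothesis:
  Work: 0.355 × 0.44 = 0.1562
  Newsletters: 0.502 × 0.024 = 0.012048
  Personal: 0.143 × 0.33 = 0.04719
Normalizing constant = 0.215438.
P(Newsletters | evidence) = 0.012048 / 0.215438 ≈ 0.056.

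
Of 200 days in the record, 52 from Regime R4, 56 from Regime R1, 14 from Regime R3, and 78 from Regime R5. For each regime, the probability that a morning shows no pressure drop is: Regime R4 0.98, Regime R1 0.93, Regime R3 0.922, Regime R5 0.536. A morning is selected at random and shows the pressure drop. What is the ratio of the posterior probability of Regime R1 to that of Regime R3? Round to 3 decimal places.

Taking complements, P(drop | each) = Regime R4 0.02, Regime R1 0.07, Regime R3 0.078, Regime R5 0.464.
By Bayes' rule, posterior ∝ prior × likelihood:
  Regime R4: 0.26 × 0.02 = 0.0052
  Regime R1: 0.28 × 0.07 = 0.0196
  Regime R3: 0.07 × 0.078 = 0.00546
  Regime R5: 0.39 × 0.464 = 0.18096
Normalizing constant = 0.21122.
The ratio is 0.0196 / 0.00546 (the normalizer cancels) = 3.590.

3.590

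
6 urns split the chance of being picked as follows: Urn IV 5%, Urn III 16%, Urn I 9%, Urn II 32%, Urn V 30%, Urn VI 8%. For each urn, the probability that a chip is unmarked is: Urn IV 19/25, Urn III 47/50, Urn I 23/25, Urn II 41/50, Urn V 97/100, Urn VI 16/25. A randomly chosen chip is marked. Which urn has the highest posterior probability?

Urn II

Taking complements, P(marked | each) = Urn IV 0.24, Urn III 0.06, Urn I 0.08, Urn II 0.18, Urn V 0.03, Urn VI 0.36.
Compute prior × likelihood for every hypothesis:
  Urn IV: 0.05 × 0.24 = 0.012
  Urn III: 0.16 × 0.06 = 0.0096
  Urn I: 0.09 × 0.08 = 0.0072
  Urn II: 0.32 × 0.18 = 0.0576
  Urn V: 0.3 × 0.03 = 0.009
  Urn VI: 0.08 × 0.36 = 0.0288
Normalizing constant = 0.1242.
Largest term belongs to Urn II, so Urn II is most probable.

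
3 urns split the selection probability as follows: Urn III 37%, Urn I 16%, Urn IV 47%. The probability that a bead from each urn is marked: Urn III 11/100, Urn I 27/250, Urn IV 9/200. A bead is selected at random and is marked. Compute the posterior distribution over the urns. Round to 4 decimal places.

Urn III 0.5143, Urn I 0.2184, Urn IV 0.2673

By Bayes' rule, posterior ∝ prior × likelihood:
  Urn III: 0.37 × 0.11 = 0.0407
  Urn I: 0.16 × 0.108 = 0.01728
  Urn IV: 0.47 × 0.045 = 0.02115
Total = 0.07913.
P(Urn III | marked) = 0.0407/0.07913 ≈ 0.5143
P(Urn I | marked) = 0.01728/0.07913 ≈ 0.2184
P(Urn IV | marked) = 0.02115/0.07913 ≈ 0.2673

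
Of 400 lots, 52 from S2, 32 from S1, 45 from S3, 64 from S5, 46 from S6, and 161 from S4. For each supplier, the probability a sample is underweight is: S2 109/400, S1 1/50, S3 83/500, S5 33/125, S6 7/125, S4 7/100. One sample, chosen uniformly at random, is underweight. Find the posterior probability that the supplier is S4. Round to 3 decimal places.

0.213

Prior × likelihood for each hypothesis:
  S2: 0.13 × 0.2725 = 0.035425
  S1: 0.08 × 0.02 = 0.0016
  S3: 0.1125 × 0.166 = 0.018675
  S5: 0.16 × 0.264 = 0.04224
  S6: 0.115 × 0.056 = 0.00644
  S4: 0.4025 × 0.07 = 0.028175
Sum = 0.132555.
P(S4 | evidence) = 0.028175 / 0.132555 ≈ 0.213.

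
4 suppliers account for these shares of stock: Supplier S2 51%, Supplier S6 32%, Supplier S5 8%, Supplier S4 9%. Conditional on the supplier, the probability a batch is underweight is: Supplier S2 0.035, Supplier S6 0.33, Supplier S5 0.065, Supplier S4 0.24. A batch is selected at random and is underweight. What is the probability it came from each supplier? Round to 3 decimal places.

Supplier S2 0.119, Supplier S6 0.703, Supplier S5 0.035, Supplier S4 0.144

Prior × likelihood for each hypothesis:
  Supplier S2: 0.51 × 0.035 = 0.01785
  Supplier S6: 0.32 × 0.33 = 0.1056
  Supplier S5: 0.08 × 0.065 = 0.0052
  Supplier S4: 0.09 × 0.24 = 0.0216
Normalizing constant = 0.15025.
P(Supplier S2 | underweight) = 0.01785/0.15025 ≈ 0.119
P(Supplier S6 | underweight) = 0.1056/0.15025 ≈ 0.703
P(Supplier S5 | underweight) = 0.0052/0.15025 ≈ 0.035
P(Supplier S4 | underweight) = 0.0216/0.15025 ≈ 0.144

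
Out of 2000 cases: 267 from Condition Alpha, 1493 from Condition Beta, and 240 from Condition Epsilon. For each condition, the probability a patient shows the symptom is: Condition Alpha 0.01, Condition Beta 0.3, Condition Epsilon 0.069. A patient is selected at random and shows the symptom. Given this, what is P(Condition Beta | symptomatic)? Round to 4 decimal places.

0.9588

By Bayes' rule, posterior ∝ prior × likelihood:
  Condition Alpha: 0.1335 × 0.01 = 0.001335
  Condition Beta: 0.7465 × 0.3 = 0.22395
  Condition Epsilon: 0.12 × 0.069 = 0.00828
Total = 0.233565.
P(Condition Beta | evidence) = 0.22395 / 0.233565 ≈ 0.9588.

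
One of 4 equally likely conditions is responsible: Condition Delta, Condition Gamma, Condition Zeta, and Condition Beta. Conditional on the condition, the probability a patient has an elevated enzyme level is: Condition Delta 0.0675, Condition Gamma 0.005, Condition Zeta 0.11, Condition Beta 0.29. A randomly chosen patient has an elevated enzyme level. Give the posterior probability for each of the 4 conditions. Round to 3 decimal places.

With a uniform prior (1/4 each), posterior ∝ likelihood:
  Condition Delta: 0.0675
  Condition Gamma: 0.005
  Condition Zeta: 0.11
  Condition Beta: 0.29
Normalizing constant = 0.4725.
P(Condition Delta | elevated) = 0.0675/0.4725 ≈ 0.143
P(Condition Gamma | elevated) = 0.005/0.4725 ≈ 0.011
P(Condition Zeta | elevated) = 0.11/0.4725 ≈ 0.233
P(Condition Beta | elevated) = 0.29/0.4725 ≈ 0.614

Condition Delta 0.143, Condition Gamma 0.011, Condition Zeta 0.233, Condition Beta 0.614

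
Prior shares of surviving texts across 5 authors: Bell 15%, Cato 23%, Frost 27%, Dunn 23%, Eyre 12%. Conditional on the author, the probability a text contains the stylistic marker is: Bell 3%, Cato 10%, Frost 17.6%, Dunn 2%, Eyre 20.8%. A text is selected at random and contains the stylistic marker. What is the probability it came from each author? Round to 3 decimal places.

Prior × likelihood for each hypothesis:
  Bell: 0.15 × 0.03 = 0.0045
  Cato: 0.23 × 0.1 = 0.023
  Frost: 0.27 × 0.176 = 0.04752
  Dunn: 0.23 × 0.02 = 0.0046
  Eyre: 0.12 × 0.208 = 0.02496
Sum = 0.10458.
P(Bell | marker) = 0.0045/0.10458 ≈ 0.043
P(Cato | marker) = 0.023/0.10458 ≈ 0.220
P(Frost | marker) = 0.04752/0.10458 ≈ 0.454
P(Dunn | marker) = 0.0046/0.10458 ≈ 0.044
P(Eyre | marker) = 0.02496/0.10458 ≈ 0.239

Bell 0.043, Cato 0.220, Frost 0.454, Dunn 0.044, Eyre 0.239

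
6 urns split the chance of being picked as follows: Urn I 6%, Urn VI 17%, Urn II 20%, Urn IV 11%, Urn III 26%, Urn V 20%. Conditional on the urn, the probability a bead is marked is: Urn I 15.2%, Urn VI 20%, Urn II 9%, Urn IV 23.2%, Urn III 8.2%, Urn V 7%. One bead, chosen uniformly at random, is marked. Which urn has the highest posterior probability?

Urn VI

Prior × likelihood for each hypothesis:
  Urn I: 0.06 × 0.152 = 0.00912
  Urn VI: 0.17 × 0.2 = 0.034
  Urn II: 0.2 × 0.09 = 0.018
  Urn IV: 0.11 × 0.232 = 0.02552
  Urn III: 0.26 × 0.082 = 0.02132
  Urn V: 0.2 × 0.07 = 0.014
Sum = 0.12196.
Largest term belongs to Urn VI, so Urn VI is most probable.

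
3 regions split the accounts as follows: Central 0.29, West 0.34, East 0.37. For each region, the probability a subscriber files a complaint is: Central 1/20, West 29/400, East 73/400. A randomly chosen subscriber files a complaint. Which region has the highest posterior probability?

Prior × likelihood for each hypothesis:
  Central: 0.29 × 0.05 = 0.0145
  West: 0.34 × 0.0725 = 0.02465
  East: 0.37 × 0.1825 = 0.067525
Normalizing constant = 0.106675.
Largest term belongs to East, so East is most probable.

East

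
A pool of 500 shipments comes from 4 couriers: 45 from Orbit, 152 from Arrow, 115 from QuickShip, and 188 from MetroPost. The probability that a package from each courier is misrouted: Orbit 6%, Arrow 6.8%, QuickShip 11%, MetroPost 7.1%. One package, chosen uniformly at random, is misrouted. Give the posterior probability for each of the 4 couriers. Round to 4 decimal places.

Prior × likelihood for each hypothesis:
  Orbit: 0.09 × 0.06 = 0.0054
  Arrow: 0.304 × 0.068 = 0.020672
  QuickShip: 0.23 × 0.11 = 0.0253
  MetroPost: 0.376 × 0.071 = 0.026696
Sum = 0.078068.
P(Orbit | misrouted) = 0.0054/0.078068 ≈ 0.0692
P(Arrow | misrouted) = 0.020672/0.078068 ≈ 0.2648
P(QuickShip | misrouted) = 0.0253/0.078068 ≈ 0.3241
P(MetroPost | misrouted) = 0.026696/0.078068 ≈ 0.3420

Orbit 0.0692, Arrow 0.2648, QuickShip 0.3241, MetroPost 0.3420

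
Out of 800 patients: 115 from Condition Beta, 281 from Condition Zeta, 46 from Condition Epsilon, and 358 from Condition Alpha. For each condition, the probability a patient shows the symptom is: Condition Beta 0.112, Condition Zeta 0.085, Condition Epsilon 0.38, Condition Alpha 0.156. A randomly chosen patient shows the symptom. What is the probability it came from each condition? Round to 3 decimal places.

Condition Beta 0.117, Condition Zeta 0.217, Condition Epsilon 0.159, Condition Alpha 0.507

Prior × likelihood for each hypothesis:
  Condition Beta: 0.14375 × 0.112 = 0.0161
  Condition Zeta: 0.35125 × 0.085 = 0.02985625
  Condition Epsilon: 0.0575 × 0.38 = 0.02185
  Condition Alpha: 0.4475 × 0.156 = 0.06981
Total = 0.13761625.
P(Condition Beta | symptomatic) = 0.0161/0.13761625 ≈ 0.117
P(Condition Zeta | symptomatic) = 0.02985625/0.13761625 ≈ 0.217
P(Condition Epsilon | symptomatic) = 0.02185/0.13761625 ≈ 0.159
P(Condition Alpha | symptomatic) = 0.06981/0.13761625 ≈ 0.507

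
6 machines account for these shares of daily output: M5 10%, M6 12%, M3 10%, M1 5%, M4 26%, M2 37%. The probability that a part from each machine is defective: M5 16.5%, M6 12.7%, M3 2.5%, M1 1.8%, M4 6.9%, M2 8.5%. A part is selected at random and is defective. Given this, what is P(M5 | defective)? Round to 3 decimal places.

Prior × likelihood for each hypothesis:
  M5: 0.1 × 0.165 = 0.0165
  M6: 0.12 × 0.127 = 0.01524
  M3: 0.1 × 0.025 = 0.0025
  M1: 0.05 × 0.018 = 0.0009
  M4: 0.26 × 0.069 = 0.01794
  M2: 0.37 × 0.085 = 0.03145
Total = 0.08453.
P(M5 | evidence) = 0.0165 / 0.08453 ≈ 0.195.

0.195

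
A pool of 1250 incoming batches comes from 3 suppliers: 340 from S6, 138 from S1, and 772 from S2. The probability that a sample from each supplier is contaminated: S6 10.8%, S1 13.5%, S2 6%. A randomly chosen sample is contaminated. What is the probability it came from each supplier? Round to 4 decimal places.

S6 0.3612, S1 0.1832, S2 0.4556

Compute prior × likelihood for every hypothesis:
  S6: 0.272 × 0.108 = 0.029376
  S1: 0.1104 × 0.135 = 0.014904
  S2: 0.6176 × 0.06 = 0.037056
Sum = 0.081336.
P(S6 | contaminated) = 0.029376/0.081336 ≈ 0.3612
P(S1 | contaminated) = 0.014904/0.081336 ≈ 0.1832
P(S2 | contaminated) = 0.037056/0.081336 ≈ 0.4556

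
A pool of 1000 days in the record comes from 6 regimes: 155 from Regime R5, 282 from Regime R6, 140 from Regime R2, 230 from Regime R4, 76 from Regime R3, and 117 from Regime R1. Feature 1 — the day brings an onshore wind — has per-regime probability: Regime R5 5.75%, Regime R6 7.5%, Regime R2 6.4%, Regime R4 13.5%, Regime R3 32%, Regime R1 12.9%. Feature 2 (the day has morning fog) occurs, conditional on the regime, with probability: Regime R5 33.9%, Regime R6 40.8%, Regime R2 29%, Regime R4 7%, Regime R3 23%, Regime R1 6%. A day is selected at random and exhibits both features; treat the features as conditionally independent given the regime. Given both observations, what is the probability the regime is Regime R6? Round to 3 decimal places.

By Bayes' rule, posterior ∝ prior × likelihood:
  Regime R5: 0.155 × 0.0575 × 0.339 = 0.0030213375
  Regime R6: 0.282 × 0.075 × 0.408 = 0.0086292
  Regime R2: 0.14 × 0.064 × 0.29 = 0.0025984
  Regime R4: 0.23 × 0.135 × 0.07 = 0.0021735
  Regime R3: 0.076 × 0.32 × 0.23 = 0.0055936
  Regime R1: 0.117 × 0.129 × 0.06 = 0.00090558
Total = 0.0229216175.
P(Regime R6 | evidence) = 0.0086292 / 0.0229216175 ≈ 0.376.

0.376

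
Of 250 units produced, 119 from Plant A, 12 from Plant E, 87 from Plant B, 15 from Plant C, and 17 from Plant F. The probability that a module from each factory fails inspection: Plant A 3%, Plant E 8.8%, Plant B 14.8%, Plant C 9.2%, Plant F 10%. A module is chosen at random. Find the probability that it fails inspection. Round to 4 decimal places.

By Bayes' rule, posterior ∝ prior × likelihood:
  Plant A: 0.476 × 0.03 = 0.01428
  Plant E: 0.048 × 0.088 = 0.004224
  Plant B: 0.348 × 0.148 = 0.051504
  Plant C: 0.06 × 0.092 = 0.00552
  Plant F: 0.068 × 0.1 = 0.0068
P(nonconforming) = 0.01428 + 0.004224 + 0.051504 + 0.00552 + 0.0068 = 0.082328 → 0.0823.

0.0823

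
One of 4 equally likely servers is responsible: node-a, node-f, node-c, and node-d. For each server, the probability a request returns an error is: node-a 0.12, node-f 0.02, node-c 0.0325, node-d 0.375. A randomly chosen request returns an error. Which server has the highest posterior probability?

node-d

Since the prior is uniform, the posterior is proportional to the likelihood:
  node-a: 0.12
  node-f: 0.02
  node-c: 0.0325
  node-d: 0.375
Total = 0.5475.
Largest term belongs to node-d, so node-d is most probable.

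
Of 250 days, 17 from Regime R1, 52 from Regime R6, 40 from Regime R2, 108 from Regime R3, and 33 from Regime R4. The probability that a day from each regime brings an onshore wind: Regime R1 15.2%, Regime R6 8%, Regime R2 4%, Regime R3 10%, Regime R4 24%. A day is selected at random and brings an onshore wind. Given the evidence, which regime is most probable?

Regime R3

Unnormalized posteriors (prior × likelihood):
  Regime R1: 0.068 × 0.152 = 0.010336
  Regime R6: 0.208 × 0.08 = 0.01664
  Regime R2: 0.16 × 0.04 = 0.0064
  Regime R3: 0.432 × 0.1 = 0.0432
  Regime R4: 0.132 × 0.24 = 0.03168
Sum = 0.108256.
Largest term belongs to Regime R3, so Regime R3 is most probable.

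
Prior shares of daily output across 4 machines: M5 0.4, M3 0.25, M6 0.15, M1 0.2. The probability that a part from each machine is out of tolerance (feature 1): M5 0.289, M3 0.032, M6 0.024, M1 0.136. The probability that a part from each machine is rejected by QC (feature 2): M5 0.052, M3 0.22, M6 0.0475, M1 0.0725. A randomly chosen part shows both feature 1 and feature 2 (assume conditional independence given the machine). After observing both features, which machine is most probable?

M5

Unnormalized posteriors (prior × likelihood):
  M5: 0.4 × 0.289 × 0.052 = 0.0060112
  M3: 0.25 × 0.032 × 0.22 = 0.00176
  M6: 0.15 × 0.024 × 0.0475 = 0.000171
  M1: 0.2 × 0.136 × 0.0725 = 0.001972
Total = 0.0099142.
Largest term belongs to M5, so M5 is most probable.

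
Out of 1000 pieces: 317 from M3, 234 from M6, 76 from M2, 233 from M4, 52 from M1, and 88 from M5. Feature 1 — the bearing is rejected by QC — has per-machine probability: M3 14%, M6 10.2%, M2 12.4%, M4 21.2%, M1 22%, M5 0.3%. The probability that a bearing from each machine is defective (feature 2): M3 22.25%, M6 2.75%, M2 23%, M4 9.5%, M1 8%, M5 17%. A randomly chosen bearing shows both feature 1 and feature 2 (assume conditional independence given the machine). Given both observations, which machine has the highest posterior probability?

Prior × likelihood for each hypothesis:
  M3: 0.317 × 0.14 × 0.2225 = 0.00987455
  M6: 0.234 × 0.102 × 0.0275 = 0.00065637
  M2: 0.076 × 0.124 × 0.23 = 0.00216752
  M4: 0.233 × 0.212 × 0.095 = 0.00469262
  M1: 0.052 × 0.22 × 0.08 = 0.0009152
  M5: 0.088 × 0.003 × 0.17 = 0.00004488
Normalizing constant = 0.01835114.
Largest term belongs to M3, so M3 is most probable.

M3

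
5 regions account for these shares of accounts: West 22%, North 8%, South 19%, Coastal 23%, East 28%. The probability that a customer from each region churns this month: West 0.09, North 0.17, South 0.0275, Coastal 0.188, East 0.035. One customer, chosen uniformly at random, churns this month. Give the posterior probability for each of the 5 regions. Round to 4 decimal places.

West 0.2160, North 0.1484, South 0.0570, Coastal 0.4717, East 0.1069

Prior × likelihood for each hypothesis:
  West: 0.22 × 0.09 = 0.0198
  North: 0.08 × 0.17 = 0.0136
  South: 0.19 × 0.0275 = 0.005225
  Coastal: 0.23 × 0.188 = 0.04324
  East: 0.28 × 0.035 = 0.0098
Sum = 0.091665.
P(West | churn) = 0.0198/0.091665 ≈ 0.2160
P(North | churn) = 0.0136/0.091665 ≈ 0.1484
P(South | churn) = 0.005225/0.091665 ≈ 0.0570
P(Coastal | churn) = 0.04324/0.091665 ≈ 0.4717
P(East | churn) = 0.0098/0.091665 ≈ 0.1069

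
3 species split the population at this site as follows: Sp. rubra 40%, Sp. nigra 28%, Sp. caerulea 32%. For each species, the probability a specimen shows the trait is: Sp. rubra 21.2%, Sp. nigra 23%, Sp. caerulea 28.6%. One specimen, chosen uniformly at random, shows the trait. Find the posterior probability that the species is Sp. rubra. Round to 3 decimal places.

0.352

Compute prior × likelihood for every hypothesis:
  Sp. rubra: 0.4 × 0.212 = 0.0848
  Sp. nigra: 0.28 × 0.23 = 0.0644
  Sp. caerulea: 0.32 × 0.286 = 0.09152
Sum = 0.24072.
P(Sp. rubra | evidence) = 0.0848 / 0.24072 ≈ 0.352.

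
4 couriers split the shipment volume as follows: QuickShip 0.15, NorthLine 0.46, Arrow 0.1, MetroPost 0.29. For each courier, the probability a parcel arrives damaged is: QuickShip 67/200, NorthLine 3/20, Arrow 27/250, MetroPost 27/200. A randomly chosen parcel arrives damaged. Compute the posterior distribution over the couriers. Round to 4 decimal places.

QuickShip 0.2970, NorthLine 0.4078, Arrow 0.0638, MetroPost 0.2314

Compute prior × likelihood for every hypothesis:
  QuickShip: 0.15 × 0.335 = 0.05025
  NorthLine: 0.46 × 0.15 = 0.069
  Arrow: 0.1 × 0.108 = 0.0108
  MetroPost: 0.29 × 0.135 = 0.03915
Sum = 0.1692.
P(QuickShip | damaged) = 0.05025/0.1692 ≈ 0.2970
P(NorthLine | damaged) = 0.069/0.1692 ≈ 0.4078
P(Arrow | damaged) = 0.0108/0.1692 ≈ 0.0638
P(MetroPost | damaged) = 0.03915/0.1692 ≈ 0.2314
(Check: 0.2970+0.4078+0.0638+0.2314 = 1.0000.)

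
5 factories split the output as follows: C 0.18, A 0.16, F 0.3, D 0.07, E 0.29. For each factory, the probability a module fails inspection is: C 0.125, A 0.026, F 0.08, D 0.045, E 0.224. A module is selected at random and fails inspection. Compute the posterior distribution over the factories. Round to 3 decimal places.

C 0.189, A 0.035, F 0.202, D 0.027, E 0.547

Unnormalized posteriors (prior × likelihood):
  C: 0.18 × 0.125 = 0.0225
  A: 0.16 × 0.026 = 0.00416
  F: 0.3 × 0.08 = 0.024
  D: 0.07 × 0.045 = 0.00315
  E: 0.29 × 0.224 = 0.06496
Total = 0.11877.
P(C | nonconforming) = 0.0225/0.11877 ≈ 0.189
P(A | nonconforming) = 0.00416/0.11877 ≈ 0.035
P(F | nonconforming) = 0.024/0.11877 ≈ 0.202
P(D | nonconforming) = 0.00315/0.11877 ≈ 0.027
P(E | nonconforming) = 0.06496/0.11877 ≈ 0.547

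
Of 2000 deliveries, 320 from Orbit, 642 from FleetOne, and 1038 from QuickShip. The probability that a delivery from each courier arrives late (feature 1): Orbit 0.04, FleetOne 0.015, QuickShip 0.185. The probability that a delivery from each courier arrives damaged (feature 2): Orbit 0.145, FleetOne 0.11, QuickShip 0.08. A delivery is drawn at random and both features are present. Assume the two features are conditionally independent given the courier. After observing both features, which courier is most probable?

By Bayes' rule, posterior ∝ prior × likelihood:
  Orbit: 0.16 × 0.04 × 0.145 = 0.000928
  FleetOne: 0.321 × 0.015 × 0.11 = 0.00052965
  QuickShip: 0.519 × 0.185 × 0.08 = 0.0076812
Normalizing constant = 0.00913885.
Largest term belongs to QuickShip, so QuickShip is most probable.

QuickShip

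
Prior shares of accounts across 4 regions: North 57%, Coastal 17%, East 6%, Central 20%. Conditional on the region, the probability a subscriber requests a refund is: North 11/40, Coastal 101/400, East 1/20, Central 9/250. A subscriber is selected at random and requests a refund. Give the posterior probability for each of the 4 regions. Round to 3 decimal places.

North 0.747, Coastal 0.205, East 0.014, Central 0.034

Unnormalized posteriors (prior × likelihood):
  North: 0.57 × 0.275 = 0.15675
  Coastal: 0.17 × 0.2525 = 0.042925
  East: 0.06 × 0.05 = 0.003
  Central: 0.2 × 0.036 = 0.0072
Normalizing constant = 0.209875.
P(North | refund) = 0.15675/0.209875 ≈ 0.747
P(Coastal | refund) = 0.042925/0.209875 ≈ 0.205
P(East | refund) = 0.003/0.209875 ≈ 0.014
P(Central | refund) = 0.0072/0.209875 ≈ 0.034
(Check: 0.747+0.205+0.014+0.034 = 1.000.)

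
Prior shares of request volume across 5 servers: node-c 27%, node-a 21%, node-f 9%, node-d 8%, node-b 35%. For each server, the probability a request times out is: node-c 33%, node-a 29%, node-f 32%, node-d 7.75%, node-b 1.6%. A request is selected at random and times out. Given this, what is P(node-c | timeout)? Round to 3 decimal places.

0.467

Unnormalized posteriors (prior × likelihood):
  node-c: 0.27 × 0.33 = 0.0891
  node-a: 0.21 × 0.29 = 0.0609
  node-f: 0.09 × 0.32 = 0.0288
  node-d: 0.08 × 0.0775 = 0.0062
  node-b: 0.35 × 0.016 = 0.0056
Total = 0.1906.
P(node-c | evidence) = 0.0891 / 0.1906 ≈ 0.467.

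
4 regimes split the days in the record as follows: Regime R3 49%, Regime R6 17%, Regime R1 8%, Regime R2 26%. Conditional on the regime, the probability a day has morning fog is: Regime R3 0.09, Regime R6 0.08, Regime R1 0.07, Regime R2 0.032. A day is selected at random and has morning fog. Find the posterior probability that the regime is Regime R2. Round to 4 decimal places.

By Bayes' rule, posterior ∝ prior × likelihood:
  Regime R3: 0.49 × 0.09 = 0.0441
  Regime R6: 0.17 × 0.08 = 0.0136
  Regime R1: 0.08 × 0.07 = 0.0056
  Regime R2: 0.26 × 0.032 = 0.00832
Total = 0.07162.
P(Regime R2 | evidence) = 0.00832 / 0.07162 ≈ 0.1162.

0.1162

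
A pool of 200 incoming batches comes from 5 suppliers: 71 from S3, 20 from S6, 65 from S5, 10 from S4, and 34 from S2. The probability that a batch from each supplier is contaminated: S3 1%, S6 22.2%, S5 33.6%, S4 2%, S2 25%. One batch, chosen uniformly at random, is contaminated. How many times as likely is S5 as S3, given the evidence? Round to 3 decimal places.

By Bayes' rule, posterior ∝ prior × likelihood:
  S3: 0.355 × 0.01 = 0.00355
  S6: 0.1 × 0.222 = 0.0222
  S5: 0.325 × 0.336 = 0.1092
  S4: 0.05 × 0.02 = 0.001
  S2: 0.17 × 0.25 = 0.0425
Total = 0.17845.
The ratio is 0.1092 / 0.00355 (the normalizer cancels) = 30.761.

30.761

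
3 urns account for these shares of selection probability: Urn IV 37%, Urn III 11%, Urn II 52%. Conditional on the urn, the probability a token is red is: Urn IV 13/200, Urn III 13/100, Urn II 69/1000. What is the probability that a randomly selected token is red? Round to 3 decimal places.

0.074

Prior × likelihood for each hypothesis:
  Urn IV: 0.37 × 0.065 = 0.02405
  Urn III: 0.11 × 0.13 = 0.0143
  Urn II: 0.52 × 0.069 = 0.03588
P(red) = 0.02405 + 0.0143 + 0.03588 = 0.07423 → 0.074.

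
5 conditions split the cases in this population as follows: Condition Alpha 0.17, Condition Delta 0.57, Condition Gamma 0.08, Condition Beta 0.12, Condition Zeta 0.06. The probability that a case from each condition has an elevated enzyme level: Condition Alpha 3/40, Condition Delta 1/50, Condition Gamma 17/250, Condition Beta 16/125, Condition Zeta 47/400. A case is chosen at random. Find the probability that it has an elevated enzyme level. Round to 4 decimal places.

0.0520

Compute prior × likelihood for every hypothesis:
  Condition Alpha: 0.17 × 0.075 = 0.01275
  Condition Delta: 0.57 × 0.02 = 0.0114
  Condition Gamma: 0.08 × 0.068 = 0.00544
  Condition Beta: 0.12 × 0.128 = 0.01536
  Condition Zeta: 0.06 × 0.1175 = 0.00705
P(elevated) = 0.01275 + 0.0114 + 0.00544 + 0.01536 + 0.00705 = 0.052 → 0.0520.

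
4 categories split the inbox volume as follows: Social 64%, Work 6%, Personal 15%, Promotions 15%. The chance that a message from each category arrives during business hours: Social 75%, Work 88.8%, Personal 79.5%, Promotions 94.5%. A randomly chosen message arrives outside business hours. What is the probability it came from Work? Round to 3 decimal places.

0.033

Taking complements, P(off-hours | each) = Social 0.25, Work 0.112, Personal 0.205, Promotions 0.055.
Compute prior × likelihood for every hypothesis:
  Social: 0.64 × 0.25 = 0.16
  Work: 0.06 × 0.112 = 0.00672
  Personal: 0.15 × 0.205 = 0.03075
  Promotions: 0.15 × 0.055 = 0.00825
Normalizing constant = 0.20572.
P(Work | evidence) = 0.00672 / 0.20572 ≈ 0.033.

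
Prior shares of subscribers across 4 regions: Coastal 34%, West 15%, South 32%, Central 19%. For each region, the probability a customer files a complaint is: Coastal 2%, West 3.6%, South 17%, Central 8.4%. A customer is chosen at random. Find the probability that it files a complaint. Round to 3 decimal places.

By Bayes' rule, posterior ∝ prior × likelihood:
  Coastal: 0.34 × 0.02 = 0.0068
  West: 0.15 × 0.036 = 0.0054
  South: 0.32 × 0.17 = 0.0544
  Central: 0.19 × 0.084 = 0.01596
P(complaint) = 0.0068 + 0.0054 + 0.0544 + 0.01596 = 0.08256 → 0.083.

0.083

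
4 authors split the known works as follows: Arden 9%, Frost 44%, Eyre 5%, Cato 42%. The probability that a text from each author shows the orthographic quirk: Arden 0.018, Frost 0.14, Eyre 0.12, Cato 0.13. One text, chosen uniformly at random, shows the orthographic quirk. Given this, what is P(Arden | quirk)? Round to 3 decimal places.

Compute prior × likelihood for every hypothesis:
  Arden: 0.09 × 0.018 = 0.00162
  Frost: 0.44 × 0.14 = 0.0616
  Eyre: 0.05 × 0.12 = 0.006
  Cato: 0.42 × 0.13 = 0.0546
Sum = 0.12382.
P(Arden | evidence) = 0.00162 / 0.12382 ≈ 0.013.

0.013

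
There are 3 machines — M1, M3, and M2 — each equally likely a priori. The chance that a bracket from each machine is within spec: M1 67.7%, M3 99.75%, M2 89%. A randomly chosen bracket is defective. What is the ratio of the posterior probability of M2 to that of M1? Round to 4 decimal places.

Taking complements, P(defective | each) = M1 0.323, M3 0.0025, M2 0.11.
Since the prior is uniform, the posterior is proportional to the likelihood:
  M1: 0.323
  M3: 0.0025
  M2: 0.11
Total = 0.4355.
The ratio is 0.11 / 0.323 (the normalizer cancels) = 0.3406.

0.3406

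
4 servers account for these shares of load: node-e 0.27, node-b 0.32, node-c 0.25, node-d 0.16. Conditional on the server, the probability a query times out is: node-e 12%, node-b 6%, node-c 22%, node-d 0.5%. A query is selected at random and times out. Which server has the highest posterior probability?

node-c

By Bayes' rule, posterior ∝ prior × likelihood:
  node-e: 0.27 × 0.12 = 0.0324
  node-b: 0.32 × 0.06 = 0.0192
  node-c: 0.25 × 0.22 = 0.055
  node-d: 0.16 × 0.005 = 0.0008
Normalizing constant = 0.1074.
Largest term belongs to node-c, so node-c is most probable.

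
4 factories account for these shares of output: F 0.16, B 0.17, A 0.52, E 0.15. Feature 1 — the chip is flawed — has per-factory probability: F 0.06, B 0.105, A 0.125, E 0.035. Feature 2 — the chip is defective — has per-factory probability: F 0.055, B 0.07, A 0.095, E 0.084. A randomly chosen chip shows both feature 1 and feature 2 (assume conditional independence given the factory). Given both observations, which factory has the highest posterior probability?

By Bayes' rule, posterior ∝ prior × likelihood:
  F: 0.16 × 0.06 × 0.055 = 0.000528
  B: 0.17 × 0.105 × 0.07 = 0.0012495
  A: 0.52 × 0.125 × 0.095 = 0.006175
  E: 0.15 × 0.035 × 0.084 = 0.000441
Sum = 0.0083935.
Largest term belongs to A, so A is most probable.

A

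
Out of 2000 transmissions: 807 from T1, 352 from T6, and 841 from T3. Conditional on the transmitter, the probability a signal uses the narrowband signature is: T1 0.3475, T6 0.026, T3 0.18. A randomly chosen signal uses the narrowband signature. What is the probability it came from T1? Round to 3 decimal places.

Prior × likelihood for each hypothesis:
  T1: 0.4035 × 0.3475 = 0.14021625
  T6: 0.176 × 0.026 = 0.004576
  T3: 0.4205 × 0.18 = 0.07569
Total = 0.22048225.
P(T1 | evidence) = 0.14021625 / 0.22048225 ≈ 0.636.

0.636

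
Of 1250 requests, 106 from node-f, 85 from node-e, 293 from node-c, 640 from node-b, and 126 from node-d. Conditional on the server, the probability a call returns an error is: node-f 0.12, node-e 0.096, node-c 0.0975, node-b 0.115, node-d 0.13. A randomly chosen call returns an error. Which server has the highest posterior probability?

Compute prior × likelihood for every hypothesis:
  node-f: 0.0848 × 0.12 = 0.010176
  node-e: 0.068 × 0.096 = 0.006528
  node-c: 0.2344 × 0.0975 = 0.022854
  node-b: 0.512 × 0.115 = 0.05888
  node-d: 0.1008 × 0.13 = 0.013104
Total = 0.111542.
Largest term belongs to node-b, so node-b is most probable.

node-b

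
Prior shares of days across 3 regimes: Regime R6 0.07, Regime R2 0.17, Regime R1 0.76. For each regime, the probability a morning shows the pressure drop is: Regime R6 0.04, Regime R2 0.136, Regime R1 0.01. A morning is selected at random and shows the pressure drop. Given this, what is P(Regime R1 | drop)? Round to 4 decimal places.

0.2267

Compute prior × likelihood for every hypothesis:
  Regime R6: 0.07 × 0.04 = 0.0028
  Regime R2: 0.17 × 0.136 = 0.02312
  Regime R1: 0.76 × 0.01 = 0.0076
Normalizing constant = 0.03352.
P(Regime R1 | evidence) = 0.0076 / 0.03352 ≈ 0.2267.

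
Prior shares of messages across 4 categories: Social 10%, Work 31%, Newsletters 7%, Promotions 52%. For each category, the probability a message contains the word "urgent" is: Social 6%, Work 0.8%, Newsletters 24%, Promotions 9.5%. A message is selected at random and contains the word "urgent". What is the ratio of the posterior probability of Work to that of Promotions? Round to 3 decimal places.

0.050

Unnormalized posteriors (prior × likelihood):
  Social: 0.1 × 0.06 = 0.006
  Work: 0.31 × 0.008 = 0.00248
  Newsletters: 0.07 × 0.24 = 0.0168
  Promotions: 0.52 × 0.095 = 0.0494
Normalizing constant = 0.07468.
The ratio is 0.00248 / 0.0494 (the normalizer cancels) = 0.050.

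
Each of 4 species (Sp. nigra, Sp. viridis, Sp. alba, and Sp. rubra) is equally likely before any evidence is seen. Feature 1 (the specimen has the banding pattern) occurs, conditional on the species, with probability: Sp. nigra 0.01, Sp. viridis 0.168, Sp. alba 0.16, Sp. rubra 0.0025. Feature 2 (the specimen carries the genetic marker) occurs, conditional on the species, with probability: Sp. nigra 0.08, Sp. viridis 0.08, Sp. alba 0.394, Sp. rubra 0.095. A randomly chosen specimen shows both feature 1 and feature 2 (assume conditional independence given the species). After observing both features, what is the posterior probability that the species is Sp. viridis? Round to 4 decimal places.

0.1734

With a uniform prior (1/4 each), posterior ∝ likelihood:
  Sp. nigra: 0.01 × 0.08 = 0.0008
  Sp. viridis: 0.168 × 0.08 = 0.01344
  Sp. alba: 0.16 × 0.394 = 0.06304
  Sp. rubra: 0.0025 × 0.095 = 0.0002375
Sum = 0.0775175.
P(Sp. viridis | evidence) = 0.01344 / 0.0775175 ≈ 0.1734.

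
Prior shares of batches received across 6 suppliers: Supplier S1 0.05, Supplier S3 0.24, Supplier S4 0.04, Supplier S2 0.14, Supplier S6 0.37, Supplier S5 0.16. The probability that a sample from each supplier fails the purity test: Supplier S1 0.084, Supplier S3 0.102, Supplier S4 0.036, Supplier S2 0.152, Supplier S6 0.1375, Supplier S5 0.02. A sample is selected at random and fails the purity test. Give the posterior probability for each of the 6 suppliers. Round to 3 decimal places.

Compute prior × likelihood for every hypothesis:
  Supplier S1: 0.05 × 0.084 = 0.0042
  Supplier S3: 0.24 × 0.102 = 0.02448
  Supplier S4: 0.04 × 0.036 = 0.00144
  Supplier S2: 0.14 × 0.152 = 0.02128
  Supplier S6: 0.37 × 0.1375 = 0.050875
  Supplier S5: 0.16 × 0.02 = 0.0032
Sum = 0.105475.
P(Supplier S1 | off-spec) = 0.0042/0.105475 ≈ 0.040
P(Supplier S3 | off-spec) = 0.02448/0.105475 ≈ 0.232
P(Supplier S4 | off-spec) = 0.00144/0.105475 ≈ 0.014
P(Supplier S2 | off-spec) = 0.02128/0.105475 ≈ 0.202
P(Supplier S6 | off-spec) = 0.050875/0.105475 ≈ 0.482
P(Supplier S5 | off-spec) = 0.0032/0.105475 ≈ 0.030

Supplier S1 0.040, Supplier S3 0.232, Supplier S4 0.014, Supplier S2 0.202, Supplier S6 0.482, Supplier S5 0.030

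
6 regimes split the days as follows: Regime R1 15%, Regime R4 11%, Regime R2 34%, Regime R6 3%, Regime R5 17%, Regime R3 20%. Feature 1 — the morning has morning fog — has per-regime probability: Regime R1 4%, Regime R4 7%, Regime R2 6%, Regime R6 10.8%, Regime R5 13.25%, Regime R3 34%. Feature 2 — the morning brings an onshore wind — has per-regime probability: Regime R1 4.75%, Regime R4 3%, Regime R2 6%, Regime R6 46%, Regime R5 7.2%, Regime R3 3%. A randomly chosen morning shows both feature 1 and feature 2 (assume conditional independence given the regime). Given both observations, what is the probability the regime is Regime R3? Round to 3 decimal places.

By Bayes' rule, posterior ∝ prior × likelihood:
  Regime R1: 0.15 × 0.04 × 0.0475 = 0.000285
  Regime R4: 0.11 × 0.07 × 0.03 = 0.000231
  Regime R2: 0.34 × 0.06 × 0.06 = 0.001224
  Regime R6: 0.03 × 0.108 × 0.46 = 0.0014904
  Regime R5: 0.17 × 0.1325 × 0.072 = 0.0016218
  Regime R3: 0.2 × 0.34 × 0.03 = 0.00204
Sum = 0.0068922.
P(Regime R3 | evidence) = 0.00204 / 0.0068922 ≈ 0.296.

0.296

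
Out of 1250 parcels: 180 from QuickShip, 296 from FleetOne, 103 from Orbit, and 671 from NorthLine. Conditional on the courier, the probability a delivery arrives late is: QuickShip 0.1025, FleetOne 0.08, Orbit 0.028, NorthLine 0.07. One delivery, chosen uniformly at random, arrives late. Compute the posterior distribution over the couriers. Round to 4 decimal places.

QuickShip 0.2006, FleetOne 0.2574, Orbit 0.0314, NorthLine 0.5106

Prior × likelihood for each hypothesis:
  QuickShip: 0.144 × 0.1025 = 0.01476
  FleetOne: 0.2368 × 0.08 = 0.018944
  Orbit: 0.0824 × 0.028 = 0.0023072
  NorthLine: 0.5368 × 0.07 = 0.037576
Normalizing constant = 0.0735872.
P(QuickShip | late) = 0.01476/0.0735872 ≈ 0.2006
P(FleetOne | late) = 0.018944/0.0735872 ≈ 0.2574
P(Orbit | late) = 0.0023072/0.0735872 ≈ 0.0314
P(NorthLine | late) = 0.037576/0.0735872 ≈ 0.5106
(Check: 0.2006+0.2574+0.0314+0.5106 = 1.0000.)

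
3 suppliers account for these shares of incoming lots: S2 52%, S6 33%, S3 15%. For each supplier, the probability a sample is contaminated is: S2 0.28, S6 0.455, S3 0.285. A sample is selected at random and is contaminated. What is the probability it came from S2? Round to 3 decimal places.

0.430

Compute prior × likelihood for every hypothesis:
  S2: 0.52 × 0.28 = 0.1456
  S6: 0.33 × 0.455 = 0.15015
  S3: 0.15 × 0.285 = 0.04275
Sum = 0.3385.
P(S2 | evidence) = 0.1456 / 0.3385 ≈ 0.430.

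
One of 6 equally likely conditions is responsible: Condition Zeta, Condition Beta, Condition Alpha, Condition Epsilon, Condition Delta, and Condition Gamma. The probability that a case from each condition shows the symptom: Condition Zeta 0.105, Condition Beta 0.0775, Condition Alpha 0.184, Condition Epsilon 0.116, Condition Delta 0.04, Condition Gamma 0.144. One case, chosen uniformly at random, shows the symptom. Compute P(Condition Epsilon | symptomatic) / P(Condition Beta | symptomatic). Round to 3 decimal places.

1.497

With a uniform prior (1/6 each), posterior ∝ likelihood:
  Condition Zeta: 0.105
  Condition Beta: 0.0775
  Condition Alpha: 0.184
  Condition Epsilon: 0.116
  Condition Delta: 0.04
  Condition Gamma: 0.144
Sum = 0.6665.
The ratio is 0.116 / 0.0775 (the normalizer cancels) = 1.497.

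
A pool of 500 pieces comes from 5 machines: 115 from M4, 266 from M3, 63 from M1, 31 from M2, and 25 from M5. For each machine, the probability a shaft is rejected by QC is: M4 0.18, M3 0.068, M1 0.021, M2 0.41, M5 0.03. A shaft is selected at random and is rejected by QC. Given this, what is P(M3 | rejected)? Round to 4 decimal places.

By Bayes' rule, posterior ∝ prior × likelihood:
  M4: 0.23 × 0.18 = 0.0414
  M3: 0.532 × 0.068 = 0.036176
  M1: 0.126 × 0.021 = 0.002646
  M2: 0.062 × 0.41 = 0.02542
  M5: 0.05 × 0.03 = 0.0015
Normalizing constant = 0.107142.
P(M3 | evidence) = 0.036176 / 0.107142 ≈ 0.3376.

0.3376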